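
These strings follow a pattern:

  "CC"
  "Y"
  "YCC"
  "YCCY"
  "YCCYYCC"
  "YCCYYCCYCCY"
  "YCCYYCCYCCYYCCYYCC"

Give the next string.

YCCYYCCYCCYYCCYYCCYCCYYCCYCCY

This is a Fibonacci-style word recurrence s(k) = s(k−1)·s(k−2): e.g. Y·CC = YCC.
So term 8 is YCCYYCCYCCYYCCYYCC·YCCYYCCYCCY.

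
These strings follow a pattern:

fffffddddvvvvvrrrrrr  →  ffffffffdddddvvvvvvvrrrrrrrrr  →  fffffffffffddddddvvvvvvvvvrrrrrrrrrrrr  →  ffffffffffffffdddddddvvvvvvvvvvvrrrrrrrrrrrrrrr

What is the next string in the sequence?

fffffffffffffffffddddddddvvvvvvvvvvvvvrrrrrrrrrrrrrrrrrr

The n-th term is 3n+2 f's then n+3 d's then 2n+3 v's then 3n+3 r's (n = 1, 2, …).
For the next term, n = 5, so the run lengths are 17, 8, 13, 18.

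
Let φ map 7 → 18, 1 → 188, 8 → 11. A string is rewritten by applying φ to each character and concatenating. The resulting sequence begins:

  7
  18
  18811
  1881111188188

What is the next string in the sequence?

188111118818818818818811111881111

Replace each of the 13 characters of 1881111188188 in place — 188 11 11 188 188 188 188 188 11 11 188 11 11 — and concatenate.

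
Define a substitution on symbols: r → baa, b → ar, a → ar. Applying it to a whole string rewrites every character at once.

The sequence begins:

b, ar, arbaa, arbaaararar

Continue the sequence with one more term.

arbaaararararbaaarbaaarbaa

Apply φ to arbaaararar symbol by symbol: a→ar, r→baa, b→ar, a→ar, a→ar, a→ar, r→baa, a→ar, r→baa, a→ar, r→baa; joined: ar baa ar ar ar ar baa ar baa ar baa.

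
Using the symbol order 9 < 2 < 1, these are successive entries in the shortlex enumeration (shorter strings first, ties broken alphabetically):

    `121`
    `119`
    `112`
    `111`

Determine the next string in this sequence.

After 111 the length-3 strings are exhausted; the first length-4 string is 4 copies of 9.

9999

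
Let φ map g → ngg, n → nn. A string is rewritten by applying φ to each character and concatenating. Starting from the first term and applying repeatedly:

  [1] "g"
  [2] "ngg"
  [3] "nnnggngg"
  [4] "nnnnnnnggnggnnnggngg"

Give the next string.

φ(nnnnnnnggnggnnnggngg) expands symbol-by-symbol to nn nn nn nn nn nn nn ngg ngg nn ngg ngg nn nn nn ngg ngg nn ngg ngg; joining the 20 pieces gives the next term.

nnnnnnnnnnnnnnnggnggnnnggnggnnnnnnnggnggnnnggngg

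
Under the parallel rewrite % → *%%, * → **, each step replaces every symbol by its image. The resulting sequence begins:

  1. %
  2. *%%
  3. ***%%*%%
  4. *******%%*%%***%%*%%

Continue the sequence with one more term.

***************%%*%%***%%*%%*******%%*%%***%%*%%

Replace each of the 20 characters of *******%%*%%***%%*%% in place — ** ** ** ** ** ** ** *%% *%% ** *%% *%% ** ** ** *%% *%% ** *%% *%% — and concatenate.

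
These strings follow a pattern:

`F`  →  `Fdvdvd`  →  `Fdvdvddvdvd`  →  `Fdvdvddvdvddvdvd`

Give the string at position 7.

Fdvdvddvdvddvdvddvdvddvdvddvdvd

The strings grow by a fixed suffix dvdvd each time.
From Fdvdvddvdvddvdvd, 3 further steps: Fdvdvddvdvddvdvd → Fdvdvddvdvddvdvddvdvd → Fdvdvddvdvddvdvddvdvddvdvd → (answer).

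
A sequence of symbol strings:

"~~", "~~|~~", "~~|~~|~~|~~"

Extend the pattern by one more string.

Every step duplicates the string with '|' between the halves.
So the next term is two copies of ~~|~~|~~|~~ with '|' between the halves.

~~|~~|~~|~~|~~|~~|~~|~~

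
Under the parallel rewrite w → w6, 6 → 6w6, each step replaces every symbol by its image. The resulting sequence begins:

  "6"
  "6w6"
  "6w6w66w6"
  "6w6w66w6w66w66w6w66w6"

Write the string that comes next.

Rewriting the 21 symbols of 6w6w66w6w66w66w6w66w6 one by one yields 6w6 w6 6w6 w6 6w6 6w6 w6 6w6 w6 6w6 6w6 w6 6w6 6w6 w6 6w6 w6 6w6 6w6 w6 6w6; concatenated:

6w6w66w6w66w66w6w66w6w66w66w6w66w66w6w66w6w66w66w6w66w6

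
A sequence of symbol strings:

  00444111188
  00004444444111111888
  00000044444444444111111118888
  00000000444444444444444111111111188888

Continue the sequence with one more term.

Term n consists of 2n 0's, followed by 4n-1 4's, followed by 2n+2 1's, followed by n+1 8's (n = 1, 2, …).
Setting n = 5 gives 10, 19, 12, 6 characters in each block.

00000000004444444444444444444111111111111888888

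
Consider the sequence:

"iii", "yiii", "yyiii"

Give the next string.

Each term is the previous one with y prepended.
Applying this once more to yyiii:

yyyiii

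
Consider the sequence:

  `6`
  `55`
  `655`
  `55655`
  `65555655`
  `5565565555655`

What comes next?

655556555565565555655

This is a Fibonacci-style word recurrence s(k) = s(k−2)·s(k−1): e.g. 6·55 = 655.
So term 7 is 65555655·5565565555655.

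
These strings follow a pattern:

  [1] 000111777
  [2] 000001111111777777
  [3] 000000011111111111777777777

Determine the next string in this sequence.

The n-th term is 2n+1 0's then 4n-1 1's then 3n 7's (n = 1, 2, …).
At n = 4 the blocks have lengths 9, 15, 12.

000000000111111111111111777777777777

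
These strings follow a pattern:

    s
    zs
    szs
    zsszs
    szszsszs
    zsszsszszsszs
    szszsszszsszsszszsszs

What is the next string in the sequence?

zsszsszszsszsszszsszszsszsszszsszs

Each term (from the third on) is the two preceding terms concatenated in order: term 3 = s·zs = szs.
So term 8 is zsszsszszsszs·szszsszszsszsszszsszs.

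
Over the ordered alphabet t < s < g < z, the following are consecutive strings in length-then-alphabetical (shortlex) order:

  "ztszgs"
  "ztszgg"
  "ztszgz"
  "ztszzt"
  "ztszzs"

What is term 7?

ztszzz

Stepping forward 2 times from ztszzs: ztszzs → ztszzg, then the target.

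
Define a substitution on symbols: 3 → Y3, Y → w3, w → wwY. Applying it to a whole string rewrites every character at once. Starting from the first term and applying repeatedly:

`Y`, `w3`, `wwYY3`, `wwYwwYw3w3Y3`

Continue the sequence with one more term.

Expanding wwYwwYw3w3Y3: w→wwY, w→wwY, Y→w3, w→wwY, w→wwY, Y→w3, w→wwY, 3→Y3, w→wwY, 3→Y3, Y→w3, 3→Y3. Concatenated: wwY wwY w3 wwY wwY w3 wwY Y3 wwY Y3 w3 Y3.

wwYwwYw3wwYwwYw3wwYY3wwYY3w3Y3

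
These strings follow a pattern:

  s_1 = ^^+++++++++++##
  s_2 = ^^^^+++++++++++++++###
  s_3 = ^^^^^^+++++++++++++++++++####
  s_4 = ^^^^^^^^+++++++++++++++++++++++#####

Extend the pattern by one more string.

^^^^^^^^^^+++++++++++++++++++++++++++######

Each string has the form ^^{2n-2} +^{4n+3} #^{n}, where the shown terms are n = 2, 3, 4, 5.
Setting n = 6 gives 10, 27, 6 characters in each block.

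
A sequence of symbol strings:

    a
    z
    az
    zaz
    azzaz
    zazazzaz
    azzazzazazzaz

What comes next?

zazazzazazzazzazazzaz

This is a Fibonacci-style word recurrence s(k) = s(k−2)·s(k−1): e.g. a·z = az.
The next term joins zazazzaz and azzazzazazzaz.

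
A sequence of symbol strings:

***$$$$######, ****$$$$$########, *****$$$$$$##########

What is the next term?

Term n consists of n *'s, followed by n+1 $'s, followed by 2n #'s, where the shown terms are n = 3, 4, 5.
For the next term, n = 6, so the run lengths are 6, 7, 12.

******$$$$$$$############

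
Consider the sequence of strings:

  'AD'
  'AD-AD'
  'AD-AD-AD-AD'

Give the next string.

s(k+1) = s(k)·-·s(k) — each term doubles the last with '-' between the halves.
Doubling AD-AD-AD-AD with '-' between the halves:

AD-AD-AD-AD-AD-AD-AD-AD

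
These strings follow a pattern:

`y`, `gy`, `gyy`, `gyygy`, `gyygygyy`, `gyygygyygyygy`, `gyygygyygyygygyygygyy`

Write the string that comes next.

gyygygyygyygygyygygyygyygygyygyygy

Each term (from the third on) is the previous term followed by the one before it: term 3 = gy·y = gyy.
So term 8 is gyygygyygyygygyygygyy·gyygygyygyygy.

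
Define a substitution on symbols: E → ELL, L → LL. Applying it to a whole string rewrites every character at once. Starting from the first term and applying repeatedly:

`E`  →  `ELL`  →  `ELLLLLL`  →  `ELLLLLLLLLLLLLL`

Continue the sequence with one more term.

Rewriting the 15 symbols of ELLLLLLLLLLLLLL one by one yields ELL LL LL LL LL LL LL LL LL LL LL LL LL LL LL; concatenated:

ELLLLLLLLLLLLLLLLLLLLLLLLLLLLLL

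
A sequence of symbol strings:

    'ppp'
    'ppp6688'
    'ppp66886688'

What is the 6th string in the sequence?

ppp66886688668866886688

Every step adds 6688 to the end: s(k+1) = s(k)·6688.
From ppp66886688, 3 further steps: ppp66886688 → ppp668866886688 → ppp6688668866886688 → (answer).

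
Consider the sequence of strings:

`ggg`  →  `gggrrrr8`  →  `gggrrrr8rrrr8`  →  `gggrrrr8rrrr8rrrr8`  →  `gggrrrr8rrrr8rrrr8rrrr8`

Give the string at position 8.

gggrrrr8rrrr8rrrr8rrrr8rrrr8rrrr8rrrr8

Each term is the previous one with rrrr8 appended.
From gggrrrr8rrrr8rrrr8rrrr8, 3 further steps: gggrrrr8rrrr8rrrr8rrrr8 → gggrrrr8rrrr8rrrr8rrrr8rrrr8 → gggrrrr8rrrr8rrrr8rrrr8rrrr8rrrr8 → (answer).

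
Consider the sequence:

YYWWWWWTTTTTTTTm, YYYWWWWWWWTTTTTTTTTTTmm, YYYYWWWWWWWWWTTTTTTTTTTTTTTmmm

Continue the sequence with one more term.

YYYYYWWWWWWWWWWWTTTTTTTTTTTTTTTTTmmmm

Each string has the form Y^{n-1} W^{2n-1} T^{3n-1} m^{n-2}, where the shown terms are n = 3, 4, 5.
For the next term, n = 6, so the run lengths are 5, 11, 17, 4.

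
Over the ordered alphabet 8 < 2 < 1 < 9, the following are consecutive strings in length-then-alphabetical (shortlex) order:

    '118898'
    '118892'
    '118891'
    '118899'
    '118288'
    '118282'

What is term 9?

118228

Stepping forward 3 times from 118282: 118282 → 118281 → 118289, then the target.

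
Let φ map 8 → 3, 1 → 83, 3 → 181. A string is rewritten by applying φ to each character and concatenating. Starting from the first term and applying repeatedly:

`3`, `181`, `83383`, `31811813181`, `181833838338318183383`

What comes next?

8338331811813181318118131818338331811813181

Replace each of the 21 characters of 181833838338318183383 in place — 83 3 83 3 181 181 3 181 3 181 181 3 181 83 3 83 3 181 181 3 181 — and concatenate.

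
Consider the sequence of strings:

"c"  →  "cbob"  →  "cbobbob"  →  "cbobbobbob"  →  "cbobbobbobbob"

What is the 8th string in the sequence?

cbobbobbobbobbobbobbob

The strings grow by a fixed suffix bob each time.
From cbobbobbobbob, 3 further steps: cbobbobbobbob → cbobbobbobbobbob → cbobbobbobbobbobbob → (answer).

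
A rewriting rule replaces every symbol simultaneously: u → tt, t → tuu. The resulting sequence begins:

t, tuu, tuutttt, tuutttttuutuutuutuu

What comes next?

Replace each of the 19 characters of tuutttttuutuutuutuu in place — tuu tt tt tuu tuu tuu tuu tuu tt tt tuu tt tt tuu tt tt tuu tt tt — and concatenate.

tuutttttuutuutuutuutuutttttuutttttuutttttuutttt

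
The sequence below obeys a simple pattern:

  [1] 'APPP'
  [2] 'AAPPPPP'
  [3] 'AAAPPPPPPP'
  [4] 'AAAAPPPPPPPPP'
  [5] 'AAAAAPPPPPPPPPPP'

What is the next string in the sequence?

Reading off run lengths: A runs 1, 2, 3, 4, 5; P runs 3, 5, 7, 9, 11 — each is linear in n (n = 1, 2, …).
For the next term, n = 6, so the run lengths are 6, 13.

AAAAAAPPPPPPPPPPPPP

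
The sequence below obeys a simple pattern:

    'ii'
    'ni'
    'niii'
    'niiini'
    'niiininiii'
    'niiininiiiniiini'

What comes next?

From term 3 onward, concatenate the last term with the second-to-last: ni·ii = niii, niii·ni = niiini, …
Continuing: niiininiiiniiini · niiininiii gives term 7.

niiininiiiniiininiiininiii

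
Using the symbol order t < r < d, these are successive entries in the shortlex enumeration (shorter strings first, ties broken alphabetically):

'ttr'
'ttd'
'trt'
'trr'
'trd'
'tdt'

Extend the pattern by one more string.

tdr

The successor of tdt increments the rightmost position that isn't already d and resets every position after it to t.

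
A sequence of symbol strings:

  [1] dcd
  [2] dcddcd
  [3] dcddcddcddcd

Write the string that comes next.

s(k+1) = s(k)·s(k) — each term doubles the last.
One more doubling of dcddcddcddcd gives the answer.

dcddcddcddcddcddcddcddcd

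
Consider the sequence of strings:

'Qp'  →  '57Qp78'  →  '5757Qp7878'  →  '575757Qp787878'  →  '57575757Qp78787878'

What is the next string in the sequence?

s(k+1) = 57·s(k)·78, so each term gains 57 as a prefix and 78 as a suffix.
Applying this once more to 57575757Qp78787878:

5757575757Qp7878787878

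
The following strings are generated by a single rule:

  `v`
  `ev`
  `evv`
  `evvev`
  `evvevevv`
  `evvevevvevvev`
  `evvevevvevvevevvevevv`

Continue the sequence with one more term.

evvevevvevvevevvevevvevvevevvevvev

This is a Fibonacci-style word recurrence s(k) = s(k−1)·s(k−2): e.g. ev·v = evv.
So term 8 is evvevevvevvevevvevevv·evvevevvevvev.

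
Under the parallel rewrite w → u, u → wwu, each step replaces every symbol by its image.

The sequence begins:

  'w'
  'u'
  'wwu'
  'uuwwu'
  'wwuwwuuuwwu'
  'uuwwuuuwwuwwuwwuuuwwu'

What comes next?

Applying the rule to each of the 21 symbols of uuwwuuuwwuwwuwwuuuwwu gives the pieces wwu wwu u u wwu wwu wwu u u wwu u u wwu u u wwu wwu wwu u u wwu, which concatenate to the answer.

wwuwwuuuwwuwwuwwuuuwwuuuwwuuuwwuwwuwwuuuwwu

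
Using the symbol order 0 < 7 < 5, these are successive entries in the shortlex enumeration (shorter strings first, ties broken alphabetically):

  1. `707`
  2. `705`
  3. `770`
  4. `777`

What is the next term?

Find the rightmost character of 777 below 5, bump it to the next letter, and reset everything to its right to 0.

775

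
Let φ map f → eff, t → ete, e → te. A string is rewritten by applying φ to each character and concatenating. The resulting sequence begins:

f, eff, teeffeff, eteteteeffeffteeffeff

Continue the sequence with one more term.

teeteteeteteeteteteeffeffteeffeffeteteteeffeffteeffeff

Applying the rule to each of the 21 symbols of eteteteeffeffteeffeff gives the pieces te ete te ete te ete te te eff eff te eff eff ete te te eff eff te eff eff, which concatenate to the answer.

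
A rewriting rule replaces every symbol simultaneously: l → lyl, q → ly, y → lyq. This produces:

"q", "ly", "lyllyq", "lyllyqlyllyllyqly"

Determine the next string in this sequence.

Rewriting the 17 symbols of lyllyqlyllyllyqly one by one yields lyl lyq lyl lyl lyq ly lyl lyq lyl lyl lyq lyl lyl lyq ly lyl lyq; concatenated:

lyllyqlyllyllyqlylyllyqlyllyllyqlyllyllyqlylyllyq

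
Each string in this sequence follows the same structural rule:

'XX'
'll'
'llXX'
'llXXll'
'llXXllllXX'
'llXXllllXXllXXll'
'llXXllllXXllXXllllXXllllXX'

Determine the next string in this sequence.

Each term (from the third on) is the previous term followed by the one before it: term 3 = ll·XX = llXX.
Continuing: llXXllllXXllXXllllXXllllXX · llXXllllXXllXXll gives term 8.

llXXllllXXllXXllllXXllllXXllXXllllXXllXXll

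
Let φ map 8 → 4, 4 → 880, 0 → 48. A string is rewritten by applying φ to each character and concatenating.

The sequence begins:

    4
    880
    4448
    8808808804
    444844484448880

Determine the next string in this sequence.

Applying the rule to each of the 15 symbols of 444844484448880 gives the pieces 880 880 880 4 880 880 880 4 880 880 880 4 4 4 48, which concatenate to the answer.

8808808804880880880488088088044448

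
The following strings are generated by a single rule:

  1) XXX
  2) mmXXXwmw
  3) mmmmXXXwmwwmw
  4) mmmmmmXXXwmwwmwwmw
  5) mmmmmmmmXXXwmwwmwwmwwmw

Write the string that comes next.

s(k+1) = mm·s(k)·wmw, so each term gains mm as a prefix and wmw as a suffix.
Applying this once more to mmmmmmmmXXXwmwwmwwmwwmw:

mmmmmmmmmmXXXwmwwmwwmwwmwwmw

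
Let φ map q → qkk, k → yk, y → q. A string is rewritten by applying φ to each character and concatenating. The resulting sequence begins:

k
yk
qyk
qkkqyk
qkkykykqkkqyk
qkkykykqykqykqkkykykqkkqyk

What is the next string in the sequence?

qkkykykqykqykqkkqykqkkqykqkkykykqykqykqkkykykqkkqyk

φ(qkkykykqykqykqkkykykqkkqyk) expands symbol-by-symbol to qkk yk yk q yk q yk qkk q yk qkk q yk qkk yk yk q yk q yk qkk yk yk qkk q yk; joining the 26 pieces gives the next term.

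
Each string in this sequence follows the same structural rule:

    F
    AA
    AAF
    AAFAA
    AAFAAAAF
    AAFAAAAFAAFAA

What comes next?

Each term (from the third on) is the previous term followed by the one before it: term 3 = AA·F = AAF.
The next term joins AAFAAAAFAAFAA and AAFAAAAF.

AAFAAAAFAAFAAAAFAAAAF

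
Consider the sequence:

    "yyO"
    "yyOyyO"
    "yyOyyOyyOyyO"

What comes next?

s(k+1) = s(k)·s(k) — each term doubles the last.
So the next term is two copies of yyOyyOyyOyyO.

yyOyyOyyOyyOyyOyyOyyOyyO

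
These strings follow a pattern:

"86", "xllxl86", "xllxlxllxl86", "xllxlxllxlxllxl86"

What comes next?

xllxlxllxlxllxlxllxl86

The strings grow by a fixed prefix xllxl each time.
So the next term is xllxl·xllxlxllxlxllxl86.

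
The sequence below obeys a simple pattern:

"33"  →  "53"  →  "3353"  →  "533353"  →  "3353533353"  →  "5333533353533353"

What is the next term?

This is a Fibonacci-style word recurrence s(k) = s(k−2)·s(k−1): e.g. 33·53 = 3353.
The next term joins 3353533353 and 5333533353533353.

33535333535333533353533353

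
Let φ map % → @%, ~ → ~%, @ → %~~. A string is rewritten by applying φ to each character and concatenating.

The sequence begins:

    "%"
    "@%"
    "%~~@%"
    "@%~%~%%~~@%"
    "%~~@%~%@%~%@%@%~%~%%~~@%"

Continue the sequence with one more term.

Rewriting the 24 symbols of %~~@%~%@%~%@%@%~%~%%~~@% one by one yields @% ~% ~% %~~ @% ~% @% %~~ @% ~% @% %~~ @% %~~ @% ~% @% ~% @% @% ~% ~% %~~ @%; concatenated:

@%~%~%%~~@%~%@%%~~@%~%@%%~~@%%~~@%~%@%~%@%@%~%~%%~~@%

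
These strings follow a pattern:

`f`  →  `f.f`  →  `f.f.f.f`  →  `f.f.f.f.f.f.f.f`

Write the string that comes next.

Every step duplicates the string with '.' between the halves.
So the next term is two copies of f.f.f.f.f.f.f.f with '.' between the halves.

f.f.f.f.f.f.f.f.f.f.f.f.f.f.f.f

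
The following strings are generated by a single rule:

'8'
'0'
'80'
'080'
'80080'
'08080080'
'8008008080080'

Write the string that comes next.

080800808008008080080

This is a Fibonacci-style word recurrence s(k) = s(k−2)·s(k−1): e.g. 8·0 = 80.
Continuing: 08080080 · 8008008080080 gives term 8.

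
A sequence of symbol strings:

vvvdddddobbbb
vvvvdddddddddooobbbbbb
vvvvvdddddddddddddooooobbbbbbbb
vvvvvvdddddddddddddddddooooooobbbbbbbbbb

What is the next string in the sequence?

vvvvvvvdddddddddddddddddddddooooooooobbbbbbbbbbbb

Term n consists of n+2 v's, followed by 4n+1 d's, followed by 2n-1 o's, followed by 2n+2 b's (n = 1, 2, …).
For the next term, n = 5, so the run lengths are 7, 21, 9, 12.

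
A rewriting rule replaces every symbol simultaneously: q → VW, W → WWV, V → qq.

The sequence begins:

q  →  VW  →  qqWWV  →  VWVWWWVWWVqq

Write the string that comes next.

qqWWVqqWWVWWVWWVqqWWVWWVqqVWVW

Apply φ to VWVWWWVWWVqq symbol by symbol: V→qq, W→WWV, V→qq, W→WWV, W→WWV, W→WWV, V→qq, W→WWV, W→WWV, V→qq, q→VW, q→VW; joined: qq WWV qq WWV WWV WWV qq WWV WWV qq VW VW.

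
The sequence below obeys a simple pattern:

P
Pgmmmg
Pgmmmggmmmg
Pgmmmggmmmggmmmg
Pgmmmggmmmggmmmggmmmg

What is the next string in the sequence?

Pgmmmggmmmggmmmggmmmggmmmg

Each term is the previous one with gmmmg appended.
One more step from Pgmmmggmmmggmmmggmmmg gives the answer.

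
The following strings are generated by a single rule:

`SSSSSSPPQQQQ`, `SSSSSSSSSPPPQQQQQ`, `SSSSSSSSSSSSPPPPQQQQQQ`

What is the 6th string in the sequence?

SSSSSSSSSSSSSSSSSSSSSPPPPPPPQQQQQQQQQ

Reading off run lengths: S runs 6, 9, 12; P runs 2, 3, 4; Q runs 4, 5, 6 — each is linear in n, where the shown terms are n = 2, 3, 4.
Setting n = 7 gives 21, 7, 9 characters in each block.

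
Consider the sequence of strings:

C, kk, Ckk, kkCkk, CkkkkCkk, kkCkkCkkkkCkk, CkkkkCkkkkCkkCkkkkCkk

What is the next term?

kkCkkCkkkkCkkCkkkkCkkkkCkkCkkkkCkk

This is a Fibonacci-style word recurrence s(k) = s(k−2)·s(k−1): e.g. C·kk = Ckk.
So term 8 is kkCkkCkkkkCkk·CkkkkCkkkkCkkCkkkkCkk.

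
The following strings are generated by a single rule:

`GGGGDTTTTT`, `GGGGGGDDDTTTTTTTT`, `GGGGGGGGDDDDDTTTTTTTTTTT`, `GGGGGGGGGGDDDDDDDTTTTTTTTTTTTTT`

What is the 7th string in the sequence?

GGGGGGGGGGGGGGGGDDDDDDDDDDDDDTTTTTTTTTTTTTTTTTTTTTTT

The n-th term is 2n+2 G's then 2n-1 D's then 3n+2 T's (n = 1, 2, …).
Setting n = 7 gives 16, 13, 23 characters in each block.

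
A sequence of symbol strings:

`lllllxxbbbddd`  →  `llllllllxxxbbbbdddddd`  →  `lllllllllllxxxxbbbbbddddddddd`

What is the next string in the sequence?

llllllllllllllxxxxxbbbbbbdddddddddddd

The n-th term is 3n+2 l's then n+1 x's then n+2 b's then 3n d's (n = 1, 2, …).
At n = 4 the blocks have lengths 14, 5, 6, 12.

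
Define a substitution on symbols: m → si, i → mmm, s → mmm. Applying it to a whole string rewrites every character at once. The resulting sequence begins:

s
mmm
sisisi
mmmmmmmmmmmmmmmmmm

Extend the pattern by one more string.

Rewriting the 18 symbols of mmmmmmmmmmmmmmmmmm one by one yields si si si si si si si si si si si si si si si si si si; concatenated:

sisisisisisisisisisisisisisisisisisi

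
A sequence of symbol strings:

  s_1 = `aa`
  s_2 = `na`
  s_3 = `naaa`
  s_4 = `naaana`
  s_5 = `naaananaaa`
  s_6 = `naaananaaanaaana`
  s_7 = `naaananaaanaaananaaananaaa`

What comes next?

Each term (from the third on) is the previous term followed by the one before it: term 3 = na·aa = naaa.
So term 8 is naaananaaanaaananaaananaaa·naaananaaanaaana.

naaananaaanaaananaaananaaanaaananaaanaaana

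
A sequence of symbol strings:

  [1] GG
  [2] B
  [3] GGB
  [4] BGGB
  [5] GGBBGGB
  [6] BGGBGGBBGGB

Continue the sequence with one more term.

From term 3 onward, concatenate the second-to-last term with the last: GG·B = GGB, B·GGB = BGGB, …
Continuing: GGBBGGB · BGGBGGBBGGB gives term 7.

GGBBGGBBGGBGGBBGGB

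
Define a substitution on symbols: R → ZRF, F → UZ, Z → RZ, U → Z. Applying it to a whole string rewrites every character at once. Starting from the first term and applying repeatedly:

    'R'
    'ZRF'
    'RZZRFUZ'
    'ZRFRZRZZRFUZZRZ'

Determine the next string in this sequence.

Applying the rule to each of the 15 symbols of ZRFRZRZZRFUZZRZ gives the pieces RZ ZRF UZ ZRF RZ ZRF RZ RZ ZRF UZ Z RZ RZ ZRF RZ, which concatenate to the answer.

RZZRFUZZRFRZZRFRZRZZRFUZZRZRZZRFRZ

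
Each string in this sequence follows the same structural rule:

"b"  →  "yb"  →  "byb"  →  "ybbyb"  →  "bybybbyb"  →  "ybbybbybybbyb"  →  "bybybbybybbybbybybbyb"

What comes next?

This is a Fibonacci-style word recurrence s(k) = s(k−2)·s(k−1): e.g. b·yb = byb.
The next term joins ybbybbybybbyb and bybybbybybbybbybybbyb.

ybbybbybybbybbybybbybybbybbybybbyb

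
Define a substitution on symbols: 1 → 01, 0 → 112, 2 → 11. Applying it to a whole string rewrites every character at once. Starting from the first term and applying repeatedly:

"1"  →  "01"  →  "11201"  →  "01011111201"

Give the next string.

Rewriting each symbol of 01011111201: 0→112, 1→01, 0→112, 1→01, 1→01, 1→01, 1→01, 1→01, 2→11, 0→112, 1→01, which concatenates to 112 01 112 01 01 01 01 01 11 112 01.

1120111201010101011111201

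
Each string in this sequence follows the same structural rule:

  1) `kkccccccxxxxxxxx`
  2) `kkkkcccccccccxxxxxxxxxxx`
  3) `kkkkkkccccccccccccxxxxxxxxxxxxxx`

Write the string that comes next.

The n-th term is 2n-2 k's then 3n c's then 3n+2 x's, where the shown terms are n = 2, 3, 4.
Setting n = 5 gives 8, 15, 17 characters in each block.

kkkkkkkkcccccccccccccccxxxxxxxxxxxxxxxxx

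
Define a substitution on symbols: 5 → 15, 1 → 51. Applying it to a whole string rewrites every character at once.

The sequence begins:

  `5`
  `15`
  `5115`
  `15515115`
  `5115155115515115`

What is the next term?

15515115511515515115155115515115

φ(5115155115515115) expands symbol-by-symbol to 15 51 51 15 51 15 15 51 51 15 15 51 15 51 51 15; joining the 16 pieces gives the next term.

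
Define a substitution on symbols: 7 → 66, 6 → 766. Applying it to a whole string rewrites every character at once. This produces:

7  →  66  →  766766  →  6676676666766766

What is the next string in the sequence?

76676666766766667667667667666676676666766766

Replace each of the 16 characters of 6676676666766766 in place — 766 766 66 766 766 66 766 766 766 766 66 766 766 66 766 766 — and concatenate.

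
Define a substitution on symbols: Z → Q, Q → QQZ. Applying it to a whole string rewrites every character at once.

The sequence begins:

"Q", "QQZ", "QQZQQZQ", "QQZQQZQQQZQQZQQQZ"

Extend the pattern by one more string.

Applying the rule to each of the 17 symbols of QQZQQZQQQZQQZQQQZ gives the pieces QQZ QQZ Q QQZ QQZ Q QQZ QQZ QQZ Q QQZ QQZ Q QQZ QQZ QQZ Q, which concatenate to the answer.

QQZQQZQQQZQQZQQQZQQZQQZQQQZQQZQQQZQQZQQZQ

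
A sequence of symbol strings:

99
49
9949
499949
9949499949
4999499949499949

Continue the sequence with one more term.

This is a Fibonacci-style word recurrence s(k) = s(k−2)·s(k−1): e.g. 99·49 = 9949.
So term 7 is 9949499949·4999499949499949.

99494999494999499949499949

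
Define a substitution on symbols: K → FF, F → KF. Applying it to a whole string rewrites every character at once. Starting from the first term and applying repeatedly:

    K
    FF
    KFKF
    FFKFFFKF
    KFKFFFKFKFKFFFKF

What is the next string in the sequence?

Rewriting the 16 symbols of KFKFFFKFKFKFFFKF one by one yields FF KF FF KF KF KF FF KF FF KF FF KF KF KF FF KF; concatenated:

FFKFFFKFKFKFFFKFFFKFFFKFKFKFFFKF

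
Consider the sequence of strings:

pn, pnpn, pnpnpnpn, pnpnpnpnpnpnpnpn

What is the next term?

pnpnpnpnpnpnpnpnpnpnpnpnpnpnpnpn

Every step duplicates the string.
One more doubling of pnpnpnpnpnpnpnpn gives the answer.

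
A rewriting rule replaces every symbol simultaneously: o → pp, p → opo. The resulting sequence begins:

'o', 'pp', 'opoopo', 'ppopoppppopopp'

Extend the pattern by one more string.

opoopoppopoppopoopoopoopoppopoppopoopo

Applying the rule to each of the 14 symbols of ppopoppppopopp gives the pieces opo opo pp opo pp opo opo opo opo pp opo pp opo opo, which concatenate to the answer.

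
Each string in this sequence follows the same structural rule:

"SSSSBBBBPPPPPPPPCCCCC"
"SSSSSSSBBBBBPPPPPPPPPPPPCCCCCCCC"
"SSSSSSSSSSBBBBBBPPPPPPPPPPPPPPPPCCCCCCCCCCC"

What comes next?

SSSSSSSSSSSSSBBBBBBBPPPPPPPPPPPPPPPPPPPPCCCCCCCCCCCCCC

Each string has the form S^{3n-2} B^{n+2} P^{4n} C^{3n-1}, where the shown terms are n = 2, 3, 4.
Setting n = 5 gives 13, 7, 20, 14 characters in each block.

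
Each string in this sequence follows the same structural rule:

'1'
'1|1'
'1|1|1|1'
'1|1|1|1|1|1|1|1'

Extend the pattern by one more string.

s(k+1) = s(k)·|·s(k) — each term doubles the last with '|' between the halves.
So the next term is two copies of 1|1|1|1|1|1|1|1 with '|' between the halves.

1|1|1|1|1|1|1|1|1|1|1|1|1|1|1|1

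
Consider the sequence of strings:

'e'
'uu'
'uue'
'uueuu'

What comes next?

uueuuuue

This is a Fibonacci-style word recurrence s(k) = s(k−1)·s(k−2): e.g. uu·e = uue.
The next term joins uueuu and uue.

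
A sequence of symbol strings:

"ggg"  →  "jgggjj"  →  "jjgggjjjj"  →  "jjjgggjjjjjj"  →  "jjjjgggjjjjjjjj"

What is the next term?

Each term wraps the previous one in j on the left and jj on the right.
Applying this once more to jjjjgggjjjjjjjj:

jjjjjgggjjjjjjjjjj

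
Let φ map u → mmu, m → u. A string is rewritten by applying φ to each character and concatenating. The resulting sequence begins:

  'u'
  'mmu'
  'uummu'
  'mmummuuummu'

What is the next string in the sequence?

Apply φ to mmummuuummu symbol by symbol: m→u, m→u, u→mmu, m→u, m→u, u→mmu, u→mmu, u→mmu, m→u, m→u, u→mmu; joined: u u mmu u u mmu mmu mmu u u mmu.

uummuuummummummuuummu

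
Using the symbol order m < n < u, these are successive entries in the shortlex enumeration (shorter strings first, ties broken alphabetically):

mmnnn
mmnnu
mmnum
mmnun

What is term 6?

mmumm

Continuing the enumeration 2 steps past mmnun: mmnun → mmnuu → (answer).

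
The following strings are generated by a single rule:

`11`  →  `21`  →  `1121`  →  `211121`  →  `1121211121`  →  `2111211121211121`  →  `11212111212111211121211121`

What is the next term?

From term 3 onward, concatenate the second-to-last term with the last: 11·21 = 1121, 21·1121 = 211121, …
The next term joins 2111211121211121 and 11212111212111211121211121.

211121112121112111212111212111211121211121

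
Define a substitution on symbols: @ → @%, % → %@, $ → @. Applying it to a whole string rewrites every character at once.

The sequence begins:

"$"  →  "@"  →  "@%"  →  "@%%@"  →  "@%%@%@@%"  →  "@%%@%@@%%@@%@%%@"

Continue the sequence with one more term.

Replace each of the 16 characters of @%%@%@@%%@@%@%%@ in place — @% %@ %@ @% %@ @% @% %@ %@ @% @% %@ @% %@ %@ @% — and concatenate.

@%%@%@@%%@@%@%%@%@@%@%%@@%%@%@@%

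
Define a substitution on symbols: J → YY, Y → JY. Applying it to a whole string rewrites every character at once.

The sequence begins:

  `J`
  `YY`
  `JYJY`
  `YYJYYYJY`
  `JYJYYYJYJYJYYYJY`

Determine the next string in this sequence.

Rewriting the 16 symbols of JYJYYYJYJYJYYYJY one by one yields YY JY YY JY JY JY YY JY YY JY YY JY JY JY YY JY; concatenated:

YYJYYYJYJYJYYYJYYYJYYYJYJYJYYYJY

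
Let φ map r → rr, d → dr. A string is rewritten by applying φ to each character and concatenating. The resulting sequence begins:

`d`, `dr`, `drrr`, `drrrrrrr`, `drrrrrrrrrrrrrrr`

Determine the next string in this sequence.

Rewriting the 16 symbols of drrrrrrrrrrrrrrr one by one yields dr rr rr rr rr rr rr rr rr rr rr rr rr rr rr rr; concatenated:

drrrrrrrrrrrrrrrrrrrrrrrrrrrrrrr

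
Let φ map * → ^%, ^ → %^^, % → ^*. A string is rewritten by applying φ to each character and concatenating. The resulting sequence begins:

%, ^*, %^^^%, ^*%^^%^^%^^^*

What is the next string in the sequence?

%^^^%^*%^^%^^^*%^^%^^^*%^^%^^%^^^%

Applying the rule to each of the 13 symbols of ^*%^^%^^%^^^* gives the pieces %^^ ^% ^* %^^ %^^ ^* %^^ %^^ ^* %^^ %^^ %^^ ^%, which concatenate to the answer.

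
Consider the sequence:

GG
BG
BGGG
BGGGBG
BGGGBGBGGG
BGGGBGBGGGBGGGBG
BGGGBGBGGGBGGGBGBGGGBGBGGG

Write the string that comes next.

BGGGBGBGGGBGGGBGBGGGBGBGGGBGGGBGBGGGBGGGBG

This is a Fibonacci-style word recurrence s(k) = s(k−1)·s(k−2): e.g. BG·GG = BGGG.
So term 8 is BGGGBGBGGGBGGGBGBGGGBGBGGG·BGGGBGBGGGBGGGBG.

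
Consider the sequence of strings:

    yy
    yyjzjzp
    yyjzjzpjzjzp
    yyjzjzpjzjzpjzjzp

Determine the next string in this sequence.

The strings grow by a fixed suffix jzjzp each time.
So the next term is yyjzjzpjzjzpjzjzp·jzjzp.

yyjzjzpjzjzpjzjzpjzjzp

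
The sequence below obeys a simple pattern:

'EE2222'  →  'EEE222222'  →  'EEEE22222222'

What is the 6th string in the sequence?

EEEEEEE22222222222222

Each string has the form E^{n+1} 2^{2n+2} (n = 1, 2, …).
At n = 6 the blocks have lengths 7, 14.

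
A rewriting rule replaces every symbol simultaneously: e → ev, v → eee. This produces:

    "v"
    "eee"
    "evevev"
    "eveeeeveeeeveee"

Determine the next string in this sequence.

Replace each of the 15 characters of eveeeeveeeeveee in place — ev eee ev ev ev ev eee ev ev ev ev eee ev ev ev — and concatenate.

eveeeeveveveveeeeveveveveeeevevev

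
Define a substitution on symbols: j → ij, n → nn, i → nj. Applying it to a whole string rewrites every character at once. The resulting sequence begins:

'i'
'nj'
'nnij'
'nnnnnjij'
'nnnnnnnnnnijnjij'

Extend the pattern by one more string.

Rewriting the 16 symbols of nnnnnnnnnnijnjij one by one yields nn nn nn nn nn nn nn nn nn nn nj ij nn ij nj ij; concatenated:

nnnnnnnnnnnnnnnnnnnnnjijnnijnjij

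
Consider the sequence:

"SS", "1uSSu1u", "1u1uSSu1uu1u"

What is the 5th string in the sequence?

s(k+1) = 1u·s(k)·u1u, so each term gains 1u as a prefix and u1u as a suffix.
From 1u1uSSu1uu1u, 2 further steps: 1u1uSSu1uu1u → 1u1u1uSSu1uu1uu1u → (answer).

1u1u1u1uSSu1uu1uu1uu1u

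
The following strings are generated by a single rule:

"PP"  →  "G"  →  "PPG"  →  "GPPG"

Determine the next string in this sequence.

Each term (from the third on) is the two preceding terms concatenated in order: term 3 = PP·G = PPG.
Continuing: PPG · GPPG gives term 5.

PPGGPPG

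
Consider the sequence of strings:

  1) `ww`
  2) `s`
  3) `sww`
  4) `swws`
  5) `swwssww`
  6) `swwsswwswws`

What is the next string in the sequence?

swwsswwswwsswwssww

From term 3 onward, concatenate the last term with the second-to-last: s·ww = sww, sww·s = swws, …
The next term joins swwsswwswws and swwssww.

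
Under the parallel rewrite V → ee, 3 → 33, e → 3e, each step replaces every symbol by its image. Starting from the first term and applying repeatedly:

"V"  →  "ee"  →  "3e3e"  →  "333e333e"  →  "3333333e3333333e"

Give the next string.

Rewriting the 16 symbols of 3333333e3333333e one by one yields 33 33 33 33 33 33 33 3e 33 33 33 33 33 33 33 3e; concatenated:

333333333333333e333333333333333e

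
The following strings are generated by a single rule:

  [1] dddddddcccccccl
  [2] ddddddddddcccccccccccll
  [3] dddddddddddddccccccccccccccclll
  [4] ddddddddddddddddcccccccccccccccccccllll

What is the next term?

dddddddddddddddddddccccccccccccccccccccccclllll

Term n consists of 3n+1 d's, followed by 4n-1 c's, followed by n-1 l's, where the shown terms are n = 2, 3, 4, 5.
Setting n = 6 gives 19, 23, 5 characters in each block.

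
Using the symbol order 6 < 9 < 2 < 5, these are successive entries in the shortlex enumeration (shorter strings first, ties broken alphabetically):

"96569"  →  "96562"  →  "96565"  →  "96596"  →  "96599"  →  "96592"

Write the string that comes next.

The successor of 96592 increments the rightmost position that isn't already 5 and resets every position after it to 6.

96595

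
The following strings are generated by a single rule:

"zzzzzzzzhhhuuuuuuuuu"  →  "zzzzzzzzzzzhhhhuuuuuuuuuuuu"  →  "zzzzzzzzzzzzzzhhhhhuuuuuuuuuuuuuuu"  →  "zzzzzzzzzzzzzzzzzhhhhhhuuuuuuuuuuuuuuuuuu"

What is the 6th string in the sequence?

Reading off run lengths: z runs 8, 11, 14, 17; h runs 3, 4, 5, 6; u runs 9, 12, 15, 18 — each is linear in n, where the shown terms are n = 3, 4, 5, 6.
For term 6, n = 8, so the run lengths are 23, 8, 24.

zzzzzzzzzzzzzzzzzzzzzzzhhhhhhhhuuuuuuuuuuuuuuuuuuuuuuuu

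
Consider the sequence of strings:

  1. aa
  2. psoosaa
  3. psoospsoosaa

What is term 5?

psoospsoospsoospsoosaa

The strings grow by a fixed prefix psoos each time.
From psoospsoosaa, 2 further steps: psoospsoosaa → psoospsoospsoosaa → (answer).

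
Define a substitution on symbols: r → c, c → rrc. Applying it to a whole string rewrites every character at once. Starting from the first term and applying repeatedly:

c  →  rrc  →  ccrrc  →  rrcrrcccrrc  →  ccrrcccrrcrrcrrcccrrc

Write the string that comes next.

Replace each of the 21 characters of ccrrcccrrcrrcrrcccrrc in place — rrc rrc c c rrc rrc rrc c c rrc c c rrc c c rrc rrc rrc c c rrc — and concatenate.

rrcrrcccrrcrrcrrcccrrcccrrcccrrcrrcrrcccrrc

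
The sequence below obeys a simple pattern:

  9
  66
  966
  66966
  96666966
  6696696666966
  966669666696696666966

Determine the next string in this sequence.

6696696666966966669666696696666966

From term 3 onward, concatenate the second-to-last term with the last: 9·66 = 966, 66·966 = 66966, …
Continuing: 6696696666966 · 966669666696696666966 gives term 8.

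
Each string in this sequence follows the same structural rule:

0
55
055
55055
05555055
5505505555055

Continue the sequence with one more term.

From term 3 onward, concatenate the second-to-last term with the last: 0·55 = 055, 55·055 = 55055, …
Continuing: 05555055 · 5505505555055 gives term 7.

055550555505505555055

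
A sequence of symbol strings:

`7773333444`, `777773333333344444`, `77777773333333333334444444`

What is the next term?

Each string has the form 7^{2n+1} 3^{4n} 4^{2n+1} (n = 1, 2, …).
For the next term, n = 4, so the run lengths are 9, 16, 9.

7777777773333333333333333444444444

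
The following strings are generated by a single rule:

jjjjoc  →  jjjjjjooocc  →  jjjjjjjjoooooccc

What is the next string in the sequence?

jjjjjjjjjjooooooocccc

Term n consists of 2n+2 j's, followed by 2n-1 o's, followed by n c's (n = 1, 2, …).
At n = 4 the blocks have lengths 10, 7, 4.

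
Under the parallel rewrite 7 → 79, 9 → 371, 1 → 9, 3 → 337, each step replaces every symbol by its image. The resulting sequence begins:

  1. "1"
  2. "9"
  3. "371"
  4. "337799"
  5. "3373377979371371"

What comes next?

33733779337337797937179371337799337799

Replace each of the 16 characters of 3373377979371371 in place — 337 337 79 337 337 79 79 371 79 371 337 79 9 337 79 9 — and concatenate.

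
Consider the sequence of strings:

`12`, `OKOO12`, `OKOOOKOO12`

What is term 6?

OKOOOKOOOKOOOKOOOKOO12

Each term is the previous one with OKOO prepended.
From OKOOOKOO12, 3 further steps: OKOOOKOO12 → OKOOOKOOOKOO12 → OKOOOKOOOKOOOKOO12 → (answer).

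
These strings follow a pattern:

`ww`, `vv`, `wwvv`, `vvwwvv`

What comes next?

wwvvvvwwvv

Each term (from the third on) is the two preceding terms concatenated in order: term 3 = ww·vv = wwvv.
Continuing: wwvv · vvwwvv gives term 5.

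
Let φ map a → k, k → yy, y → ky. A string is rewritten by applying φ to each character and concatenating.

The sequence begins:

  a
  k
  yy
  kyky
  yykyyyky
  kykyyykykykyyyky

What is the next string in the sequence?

Replace each of the 16 characters of kykyyykykykyyyky in place — yy ky yy ky ky ky yy ky yy ky yy ky ky ky yy ky — and concatenate.

yykyyykykykyyykyyykyyykykykyyyky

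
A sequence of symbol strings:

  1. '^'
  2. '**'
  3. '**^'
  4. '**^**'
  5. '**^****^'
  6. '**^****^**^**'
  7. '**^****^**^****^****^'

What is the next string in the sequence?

**^****^**^****^****^**^****^**^**

Each term (from the third on) is the previous term followed by the one before it: term 3 = **·^ = **^.
The next term joins **^****^**^****^****^ and **^****^**^**.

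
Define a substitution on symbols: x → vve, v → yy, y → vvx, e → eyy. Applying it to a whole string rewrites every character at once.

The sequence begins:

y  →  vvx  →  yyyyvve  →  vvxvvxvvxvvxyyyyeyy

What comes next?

yyyyvveyyyyvveyyyyvveyyyyvvevvxvvxvvxvvxeyyvvxvvx

Applying the rule to each of the 19 symbols of vvxvvxvvxvvxyyyyeyy gives the pieces yy yy vve yy yy vve yy yy vve yy yy vve vvx vvx vvx vvx eyy vvx vvx, which concatenate to the answer.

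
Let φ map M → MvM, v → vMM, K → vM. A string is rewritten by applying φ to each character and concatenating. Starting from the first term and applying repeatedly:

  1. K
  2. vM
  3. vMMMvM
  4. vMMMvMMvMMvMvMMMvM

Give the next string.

vMMMvMMvMMvMvMMMvMMvMvMMMvMMvMvMMMvMvMMMvMMvMMvMvMMMvM

φ(vMMMvMMvMMvMvMMMvM) expands symbol-by-symbol to vMM MvM MvM MvM vMM MvM MvM vMM MvM MvM vMM MvM vMM MvM MvM MvM vMM MvM; joining the 18 pieces gives the next term.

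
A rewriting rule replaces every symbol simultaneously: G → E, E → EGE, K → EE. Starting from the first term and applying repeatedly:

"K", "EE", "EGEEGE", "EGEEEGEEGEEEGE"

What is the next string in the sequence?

Rewriting the 14 symbols of EGEEEGEEGEEEGE one by one yields EGE E EGE EGE EGE E EGE EGE E EGE EGE EGE E EGE; concatenated:

EGEEEGEEGEEGEEEGEEGEEEGEEGEEGEEEGE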